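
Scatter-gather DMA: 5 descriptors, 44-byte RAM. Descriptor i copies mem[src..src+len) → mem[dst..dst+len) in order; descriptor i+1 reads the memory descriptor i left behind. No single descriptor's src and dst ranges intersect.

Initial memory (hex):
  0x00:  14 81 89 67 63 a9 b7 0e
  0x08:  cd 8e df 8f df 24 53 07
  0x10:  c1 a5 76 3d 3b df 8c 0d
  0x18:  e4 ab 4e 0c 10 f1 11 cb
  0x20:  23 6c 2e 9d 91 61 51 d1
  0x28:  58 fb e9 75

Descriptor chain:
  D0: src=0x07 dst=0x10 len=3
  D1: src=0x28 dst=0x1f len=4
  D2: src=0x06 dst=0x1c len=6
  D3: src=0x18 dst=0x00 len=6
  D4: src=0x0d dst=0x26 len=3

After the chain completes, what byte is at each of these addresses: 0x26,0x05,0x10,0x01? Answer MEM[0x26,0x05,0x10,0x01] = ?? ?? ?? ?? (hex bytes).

MEM[0x26,0x05,0x10,0x01] = 24 0e 0e ab

[0] 0x07->0x10 len=3 : 0e cd 8e
[1] 0x28->0x1f len=4 : 58 fb e9 75
[2] 0x06->0x1c len=6 : b7 0e cd 8e df 8f
[3] 0x18->0x00 len=6 : e4 ab 4e 0c b7 0e
[4] 0x0d->0x26 len=3 : 24 53 07
query mem[0x26]=0x24, mem[0x05]=0x0e, mem[0x10]=0x0e, mem[0x01]=0xab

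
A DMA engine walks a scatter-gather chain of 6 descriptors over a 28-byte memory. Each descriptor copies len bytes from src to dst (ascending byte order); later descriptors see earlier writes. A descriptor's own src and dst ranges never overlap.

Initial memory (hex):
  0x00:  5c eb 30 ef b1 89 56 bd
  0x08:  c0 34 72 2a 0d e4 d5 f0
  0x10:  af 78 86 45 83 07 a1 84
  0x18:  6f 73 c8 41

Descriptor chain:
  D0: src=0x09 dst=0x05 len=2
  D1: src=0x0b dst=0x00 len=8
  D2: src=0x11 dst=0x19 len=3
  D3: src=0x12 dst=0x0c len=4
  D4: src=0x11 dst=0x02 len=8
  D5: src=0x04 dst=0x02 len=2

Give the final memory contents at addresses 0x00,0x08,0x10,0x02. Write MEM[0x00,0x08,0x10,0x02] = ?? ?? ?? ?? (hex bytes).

[0] 0x09->0x05 len=2 : 34 72
[1] 0x0b->0x00 len=8 : 2a 0d e4 d5 f0 af 78 86
[2] 0x11->0x19 len=3 : 78 86 45
[3] 0x12->0x0c len=4 : 86 45 83 07
[4] 0x11->0x02 len=8 : 78 86 45 83 07 a1 84 6f
[5] 0x04->0x02 len=2 : 45 83
query mem[0x00]=0x2a, mem[0x08]=0x84, mem[0x10]=0xaf, mem[0x02]=0x45

MEM[0x00,0x08,0x10,0x02] = 2a 84 af 45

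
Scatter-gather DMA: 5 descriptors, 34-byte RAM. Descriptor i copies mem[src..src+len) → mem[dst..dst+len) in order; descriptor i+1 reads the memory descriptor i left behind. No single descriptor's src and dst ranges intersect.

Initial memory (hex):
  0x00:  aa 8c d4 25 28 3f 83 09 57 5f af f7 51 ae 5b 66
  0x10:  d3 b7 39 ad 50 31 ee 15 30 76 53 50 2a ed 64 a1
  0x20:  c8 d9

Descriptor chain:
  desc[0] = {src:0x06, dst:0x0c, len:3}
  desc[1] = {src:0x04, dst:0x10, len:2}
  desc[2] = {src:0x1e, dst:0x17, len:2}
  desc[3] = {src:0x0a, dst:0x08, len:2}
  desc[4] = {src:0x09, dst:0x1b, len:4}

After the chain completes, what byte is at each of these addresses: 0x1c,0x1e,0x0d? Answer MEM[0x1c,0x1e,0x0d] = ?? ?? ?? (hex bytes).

  after D0: wrote 3B at 0x0c = 830957
  after D1: wrote 2B at 0x10 = 283f
  after D2: wrote 2B at 0x17 = 64a1
  after D3: wrote 2B at 0x08 = aff7
  after D4: wrote 4B at 0x1b = f7aff783
query mem[0x1c]=0xaf, mem[0x1e]=0x83, mem[0x0d]=0x09

MEM[0x1c,0x1e,0x0d] = af 83 09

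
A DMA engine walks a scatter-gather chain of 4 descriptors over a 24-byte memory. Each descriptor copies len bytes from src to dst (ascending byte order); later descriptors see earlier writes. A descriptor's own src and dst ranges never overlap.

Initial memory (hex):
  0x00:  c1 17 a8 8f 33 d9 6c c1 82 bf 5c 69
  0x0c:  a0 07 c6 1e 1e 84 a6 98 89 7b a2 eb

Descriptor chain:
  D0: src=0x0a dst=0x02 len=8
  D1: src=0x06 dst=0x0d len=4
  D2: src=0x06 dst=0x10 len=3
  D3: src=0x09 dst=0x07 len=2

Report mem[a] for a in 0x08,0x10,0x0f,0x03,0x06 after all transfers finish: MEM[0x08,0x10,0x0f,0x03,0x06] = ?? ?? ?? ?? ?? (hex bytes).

MEM[0x08,0x10,0x0f,0x03,0x06] = 5c c6 1e 69 c6

#0 dst[0x02+8] := {0x5c,0x69,0xa0,0x07,0xc6,0x1e,0x1e,0x84}
#1 dst[0x0d+4] := {0xc6,0x1e,0x1e,0x84}
#2 dst[0x10+3] := {0xc6,0x1e,0x1e}
#3 dst[0x07+2] := {0x84,0x5c}
query mem[0x08]=0x5c, mem[0x10]=0xc6, mem[0x0f]=0x1e, mem[0x03]=0x69, mem[0x06]=0xc6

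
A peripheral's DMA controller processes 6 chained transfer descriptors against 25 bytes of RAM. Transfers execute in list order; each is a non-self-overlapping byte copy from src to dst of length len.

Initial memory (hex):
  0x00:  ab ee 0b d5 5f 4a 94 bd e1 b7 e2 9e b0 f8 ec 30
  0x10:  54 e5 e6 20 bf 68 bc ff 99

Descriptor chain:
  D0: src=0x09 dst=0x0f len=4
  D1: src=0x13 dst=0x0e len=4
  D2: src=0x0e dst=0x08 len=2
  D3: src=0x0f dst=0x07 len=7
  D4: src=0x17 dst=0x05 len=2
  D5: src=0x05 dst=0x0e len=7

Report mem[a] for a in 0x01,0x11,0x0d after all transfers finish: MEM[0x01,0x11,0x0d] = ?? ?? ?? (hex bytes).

MEM[0x01,0x11,0x0d] = ee 68 68

[0] 0x09->0x0f len=4 : b7 e2 9e b0
[1] 0x13->0x0e len=4 : 20 bf 68 bc
[2] 0x0e->0x08 len=2 : 20 bf
[3] 0x0f->0x07 len=7 : bf 68 bc b0 20 bf 68
[4] 0x17->0x05 len=2 : ff 99
[5] 0x05->0x0e len=7 : ff 99 bf 68 bc b0 20
query mem[0x01]=0xee, mem[0x11]=0x68, mem[0x0d]=0x68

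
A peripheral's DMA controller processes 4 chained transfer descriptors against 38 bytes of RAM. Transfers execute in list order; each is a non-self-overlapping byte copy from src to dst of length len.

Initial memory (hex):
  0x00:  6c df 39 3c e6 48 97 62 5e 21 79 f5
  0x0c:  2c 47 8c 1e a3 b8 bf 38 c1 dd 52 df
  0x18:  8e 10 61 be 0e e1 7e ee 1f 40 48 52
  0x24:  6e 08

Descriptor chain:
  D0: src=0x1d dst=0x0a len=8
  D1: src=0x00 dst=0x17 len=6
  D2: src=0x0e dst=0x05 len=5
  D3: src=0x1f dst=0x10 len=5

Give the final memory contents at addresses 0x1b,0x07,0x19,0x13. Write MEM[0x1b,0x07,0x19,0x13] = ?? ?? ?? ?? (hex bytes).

#0 dst[0x0a+8] := {0xe1,0x7e,0xee,0x1f,0x40,0x48,0x52,0x6e}
#1 dst[0x17+6] := {0x6c,0xdf,0x39,0x3c,0xe6,0x48}
#2 dst[0x05+5] := {0x40,0x48,0x52,0x6e,0xbf}
#3 dst[0x10+5] := {0xee,0x1f,0x40,0x48,0x52}
query mem[0x1b]=0xe6, mem[0x07]=0x52, mem[0x19]=0x39, mem[0x13]=0x48

MEM[0x1b,0x07,0x19,0x13] = e6 52 39 48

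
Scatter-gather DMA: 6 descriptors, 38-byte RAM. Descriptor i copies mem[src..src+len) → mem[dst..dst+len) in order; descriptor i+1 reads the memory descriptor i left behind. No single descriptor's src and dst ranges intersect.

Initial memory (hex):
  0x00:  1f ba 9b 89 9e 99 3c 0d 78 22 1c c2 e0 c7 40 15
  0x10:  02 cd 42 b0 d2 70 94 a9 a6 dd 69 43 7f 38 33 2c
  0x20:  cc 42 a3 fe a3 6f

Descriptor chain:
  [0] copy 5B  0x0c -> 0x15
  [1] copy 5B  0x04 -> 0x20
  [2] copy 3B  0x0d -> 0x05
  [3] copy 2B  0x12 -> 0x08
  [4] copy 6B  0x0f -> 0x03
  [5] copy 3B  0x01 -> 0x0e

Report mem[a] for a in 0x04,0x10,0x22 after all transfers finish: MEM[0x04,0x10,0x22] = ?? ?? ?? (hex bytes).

MEM[0x04,0x10,0x22] = 02 15 3c

D0: mem[0x15..0x19] <- [e0 c7 40 15 02]
D1: mem[0x20..0x24] <- [9e 99 3c 0d 78]
D2: mem[0x05..0x07] <- [c7 40 15]
D3: mem[0x08..0x09] <- [42 b0]
D4: mem[0x03..0x08] <- [15 02 cd 42 b0 d2]
D5: mem[0x0e..0x10] <- [ba 9b 15]
query mem[0x04]=0x02, mem[0x10]=0x15, mem[0x22]=0x3c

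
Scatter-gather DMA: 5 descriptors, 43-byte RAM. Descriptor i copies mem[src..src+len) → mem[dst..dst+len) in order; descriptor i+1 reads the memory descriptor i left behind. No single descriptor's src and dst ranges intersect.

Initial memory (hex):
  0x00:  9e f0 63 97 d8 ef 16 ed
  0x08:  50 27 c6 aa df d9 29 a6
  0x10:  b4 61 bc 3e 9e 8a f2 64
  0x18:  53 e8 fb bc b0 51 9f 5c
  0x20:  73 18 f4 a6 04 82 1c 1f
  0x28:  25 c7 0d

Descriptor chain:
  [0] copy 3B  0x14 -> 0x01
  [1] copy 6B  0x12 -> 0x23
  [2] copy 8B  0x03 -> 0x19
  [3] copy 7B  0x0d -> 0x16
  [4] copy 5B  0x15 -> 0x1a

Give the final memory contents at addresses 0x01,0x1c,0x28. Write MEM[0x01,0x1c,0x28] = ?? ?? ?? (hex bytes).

  after D0: wrote 3B at 0x01 = 9e8af2
  after D1: wrote 6B at 0x23 = bc3e9e8af264
  after D2: wrote 8B at 0x19 = f2d8ef16ed5027c6
  after D3: wrote 7B at 0x16 = d929a6b461bc3e
  after D4: wrote 5B at 0x1a = 8ad929a6b4
query mem[0x01]=0x9e, mem[0x1c]=0x29, mem[0x28]=0x64

MEM[0x01,0x1c,0x28] = 9e 29 64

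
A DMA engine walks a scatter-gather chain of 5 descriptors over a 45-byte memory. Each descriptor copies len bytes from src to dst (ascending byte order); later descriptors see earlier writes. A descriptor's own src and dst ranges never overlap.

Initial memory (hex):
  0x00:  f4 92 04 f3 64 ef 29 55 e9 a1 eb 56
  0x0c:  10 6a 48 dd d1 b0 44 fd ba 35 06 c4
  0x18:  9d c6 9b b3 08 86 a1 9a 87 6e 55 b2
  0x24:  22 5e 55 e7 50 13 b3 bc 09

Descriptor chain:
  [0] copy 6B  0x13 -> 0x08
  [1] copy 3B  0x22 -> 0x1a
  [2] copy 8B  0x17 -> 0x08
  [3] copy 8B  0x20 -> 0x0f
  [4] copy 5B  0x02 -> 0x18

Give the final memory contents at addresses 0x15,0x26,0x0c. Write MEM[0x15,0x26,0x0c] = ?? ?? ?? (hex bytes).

[0] 0x13->0x08 len=6 : fd ba 35 06 c4 9d
[1] 0x22->0x1a len=3 : 55 b2 22
[2] 0x17->0x08 len=8 : c4 9d c6 55 b2 22 86 a1
[3] 0x20->0x0f len=8 : 87 6e 55 b2 22 5e 55 e7
[4] 0x02->0x18 len=5 : 04 f3 64 ef 29
query mem[0x15]=0x55, mem[0x26]=0x55, mem[0x0c]=0xb2

MEM[0x15,0x26,0x0c] = 55 55 b2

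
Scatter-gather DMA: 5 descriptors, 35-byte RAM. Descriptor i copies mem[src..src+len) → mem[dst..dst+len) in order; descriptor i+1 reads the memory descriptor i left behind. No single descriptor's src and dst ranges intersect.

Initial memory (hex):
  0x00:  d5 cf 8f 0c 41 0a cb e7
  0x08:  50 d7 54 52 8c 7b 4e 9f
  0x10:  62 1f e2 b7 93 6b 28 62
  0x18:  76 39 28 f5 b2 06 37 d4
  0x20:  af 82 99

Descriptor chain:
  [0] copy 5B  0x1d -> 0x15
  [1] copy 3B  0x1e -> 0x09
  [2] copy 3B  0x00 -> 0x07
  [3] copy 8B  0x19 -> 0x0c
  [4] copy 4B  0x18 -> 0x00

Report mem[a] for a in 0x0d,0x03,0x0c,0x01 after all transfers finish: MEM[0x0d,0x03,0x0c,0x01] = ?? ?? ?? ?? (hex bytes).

MEM[0x0d,0x03,0x0c,0x01] = 28 f5 82 82

#0 dst[0x15+5] := {0x06,0x37,0xd4,0xaf,0x82}
#1 dst[0x09+3] := {0x37,0xd4,0xaf}
#2 dst[0x07+3] := {0xd5,0xcf,0x8f}
#3 dst[0x0c+8] := {0x82,0x28,0xf5,0xb2,0x06,0x37,0xd4,0xaf}
#4 dst[0x00+4] := {0xaf,0x82,0x28,0xf5}
query mem[0x0d]=0x28, mem[0x03]=0xf5, mem[0x0c]=0x82, mem[0x01]=0x82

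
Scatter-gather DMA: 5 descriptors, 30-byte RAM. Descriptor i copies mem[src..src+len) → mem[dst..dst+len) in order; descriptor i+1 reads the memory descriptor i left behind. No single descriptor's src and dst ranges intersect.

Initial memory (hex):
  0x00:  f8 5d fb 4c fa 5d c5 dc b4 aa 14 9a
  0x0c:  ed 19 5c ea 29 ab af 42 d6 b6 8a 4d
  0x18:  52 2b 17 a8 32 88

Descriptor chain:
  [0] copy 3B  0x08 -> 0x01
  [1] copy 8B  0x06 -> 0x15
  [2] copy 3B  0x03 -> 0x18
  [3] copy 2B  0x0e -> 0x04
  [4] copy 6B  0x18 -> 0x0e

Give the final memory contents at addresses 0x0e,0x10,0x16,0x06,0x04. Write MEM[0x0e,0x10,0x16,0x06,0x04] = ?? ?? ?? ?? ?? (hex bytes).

[0] 0x08->0x01 len=3 : b4 aa 14
[1] 0x06->0x15 len=8 : c5 dc b4 aa 14 9a ed 19
[2] 0x03->0x18 len=3 : 14 fa 5d
[3] 0x0e->0x04 len=2 : 5c ea
[4] 0x18->0x0e len=6 : 14 fa 5d ed 19 88
query mem[0x0e]=0x14, mem[0x10]=0x5d, mem[0x16]=0xdc, mem[0x06]=0xc5, mem[0x04]=0x5c

MEM[0x0e,0x10,0x16,0x06,0x04] = 14 5d dc c5 5c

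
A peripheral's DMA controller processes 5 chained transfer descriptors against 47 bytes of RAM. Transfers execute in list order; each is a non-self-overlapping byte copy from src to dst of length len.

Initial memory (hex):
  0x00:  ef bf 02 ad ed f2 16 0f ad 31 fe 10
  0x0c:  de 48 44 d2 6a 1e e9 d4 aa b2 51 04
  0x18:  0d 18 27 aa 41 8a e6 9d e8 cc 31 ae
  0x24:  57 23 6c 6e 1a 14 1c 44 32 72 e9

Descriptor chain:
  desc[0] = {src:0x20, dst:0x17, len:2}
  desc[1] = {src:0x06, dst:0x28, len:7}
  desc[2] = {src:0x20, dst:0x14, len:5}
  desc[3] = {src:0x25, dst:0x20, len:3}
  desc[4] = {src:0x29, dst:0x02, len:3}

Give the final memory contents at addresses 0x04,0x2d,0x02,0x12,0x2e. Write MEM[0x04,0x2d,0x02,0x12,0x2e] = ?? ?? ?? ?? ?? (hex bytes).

D0: mem[0x17..0x18] <- [e8 cc]
D1: mem[0x28..0x2e] <- [16 0f ad 31 fe 10 de]
D2: mem[0x14..0x18] <- [e8 cc 31 ae 57]
D3: mem[0x20..0x22] <- [23 6c 6e]
D4: mem[0x02..0x04] <- [0f ad 31]
query mem[0x04]=0x31, mem[0x2d]=0x10, mem[0x02]=0x0f, mem[0x12]=0xe9, mem[0x2e]=0xde

MEM[0x04,0x2d,0x02,0x12,0x2e] = 31 10 0f e9 de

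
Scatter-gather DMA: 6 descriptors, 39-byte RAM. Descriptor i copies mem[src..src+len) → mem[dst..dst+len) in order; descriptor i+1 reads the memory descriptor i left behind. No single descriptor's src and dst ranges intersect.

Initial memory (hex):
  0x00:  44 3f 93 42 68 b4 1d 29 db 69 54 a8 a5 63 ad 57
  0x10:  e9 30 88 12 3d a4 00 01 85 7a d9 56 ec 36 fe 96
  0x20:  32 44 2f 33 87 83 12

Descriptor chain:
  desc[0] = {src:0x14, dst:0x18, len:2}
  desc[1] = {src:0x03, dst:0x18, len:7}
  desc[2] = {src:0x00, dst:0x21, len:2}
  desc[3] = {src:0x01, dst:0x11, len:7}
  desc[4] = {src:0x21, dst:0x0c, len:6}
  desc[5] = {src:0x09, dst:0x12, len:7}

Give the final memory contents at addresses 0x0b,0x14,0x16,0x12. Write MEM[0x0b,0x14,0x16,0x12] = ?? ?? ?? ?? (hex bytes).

  after D0: wrote 2B at 0x18 = 3da4
  after D1: wrote 7B at 0x18 = 4268b41d29db69
  after D2: wrote 2B at 0x21 = 443f
  after D3: wrote 7B at 0x11 = 3f934268b41d29
  after D4: wrote 6B at 0x0c = 443f33878312
  after D5: wrote 7B at 0x12 = 6954a8443f3387
query mem[0x0b]=0xa8, mem[0x14]=0xa8, mem[0x16]=0x3f, mem[0x12]=0x69

MEM[0x0b,0x14,0x16,0x12] = a8 a8 3f 69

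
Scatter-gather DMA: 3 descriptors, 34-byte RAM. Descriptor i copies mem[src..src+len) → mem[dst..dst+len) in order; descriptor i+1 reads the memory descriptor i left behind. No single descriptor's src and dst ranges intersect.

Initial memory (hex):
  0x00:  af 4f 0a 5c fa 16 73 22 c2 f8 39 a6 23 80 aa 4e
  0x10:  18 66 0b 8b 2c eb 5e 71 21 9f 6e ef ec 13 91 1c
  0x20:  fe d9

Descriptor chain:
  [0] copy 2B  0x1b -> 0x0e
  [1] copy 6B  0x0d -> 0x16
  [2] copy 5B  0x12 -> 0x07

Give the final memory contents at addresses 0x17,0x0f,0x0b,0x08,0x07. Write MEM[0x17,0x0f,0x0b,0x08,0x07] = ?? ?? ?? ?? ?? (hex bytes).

  after D0: wrote 2B at 0x0e = efec
  after D1: wrote 6B at 0x16 = 80efec18660b
  after D2: wrote 5B at 0x07 = 0b8b2ceb80
query mem[0x17]=0xef, mem[0x0f]=0xec, mem[0x0b]=0x80, mem[0x08]=0x8b, mem[0x07]=0x0b

MEM[0x17,0x0f,0x0b,0x08,0x07] = ef ec 80 8b 0b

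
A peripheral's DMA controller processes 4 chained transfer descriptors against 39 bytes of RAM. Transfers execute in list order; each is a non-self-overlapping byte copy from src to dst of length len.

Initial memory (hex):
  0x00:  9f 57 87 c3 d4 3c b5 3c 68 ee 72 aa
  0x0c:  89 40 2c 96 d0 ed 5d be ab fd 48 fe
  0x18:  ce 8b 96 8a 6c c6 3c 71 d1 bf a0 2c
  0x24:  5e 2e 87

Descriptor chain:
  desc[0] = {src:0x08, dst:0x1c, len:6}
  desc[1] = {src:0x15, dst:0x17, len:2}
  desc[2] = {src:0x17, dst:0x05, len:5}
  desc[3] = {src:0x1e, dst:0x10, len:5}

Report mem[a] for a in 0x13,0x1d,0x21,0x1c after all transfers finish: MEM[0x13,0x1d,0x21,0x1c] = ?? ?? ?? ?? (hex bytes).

D0: mem[0x1c..0x21] <- [68 ee 72 aa 89 40]
D1: mem[0x17..0x18] <- [fd 48]
D2: mem[0x05..0x09] <- [fd 48 8b 96 8a]
D3: mem[0x10..0x14] <- [72 aa 89 40 a0]
query mem[0x13]=0x40, mem[0x1d]=0xee, mem[0x21]=0x40, mem[0x1c]=0x68

MEM[0x13,0x1d,0x21,0x1c] = 40 ee 40 68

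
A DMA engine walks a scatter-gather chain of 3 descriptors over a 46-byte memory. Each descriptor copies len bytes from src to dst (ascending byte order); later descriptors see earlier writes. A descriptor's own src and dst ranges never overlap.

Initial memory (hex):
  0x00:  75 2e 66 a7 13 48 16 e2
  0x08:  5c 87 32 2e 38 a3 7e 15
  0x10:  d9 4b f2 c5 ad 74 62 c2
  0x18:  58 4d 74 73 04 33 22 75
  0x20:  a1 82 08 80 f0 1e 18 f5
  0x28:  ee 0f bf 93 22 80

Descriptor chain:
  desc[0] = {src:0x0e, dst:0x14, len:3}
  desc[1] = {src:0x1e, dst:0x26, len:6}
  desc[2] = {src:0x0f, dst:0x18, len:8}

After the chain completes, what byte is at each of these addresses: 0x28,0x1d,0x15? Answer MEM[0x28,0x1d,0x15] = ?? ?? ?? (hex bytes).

[0] 0x0e->0x14 len=3 : 7e 15 d9
[1] 0x1e->0x26 len=6 : 22 75 a1 82 08 80
[2] 0x0f->0x18 len=8 : 15 d9 4b f2 c5 7e 15 d9
query mem[0x28]=0xa1, mem[0x1d]=0x7e, mem[0x15]=0x15

MEM[0x28,0x1d,0x15] = a1 7e 15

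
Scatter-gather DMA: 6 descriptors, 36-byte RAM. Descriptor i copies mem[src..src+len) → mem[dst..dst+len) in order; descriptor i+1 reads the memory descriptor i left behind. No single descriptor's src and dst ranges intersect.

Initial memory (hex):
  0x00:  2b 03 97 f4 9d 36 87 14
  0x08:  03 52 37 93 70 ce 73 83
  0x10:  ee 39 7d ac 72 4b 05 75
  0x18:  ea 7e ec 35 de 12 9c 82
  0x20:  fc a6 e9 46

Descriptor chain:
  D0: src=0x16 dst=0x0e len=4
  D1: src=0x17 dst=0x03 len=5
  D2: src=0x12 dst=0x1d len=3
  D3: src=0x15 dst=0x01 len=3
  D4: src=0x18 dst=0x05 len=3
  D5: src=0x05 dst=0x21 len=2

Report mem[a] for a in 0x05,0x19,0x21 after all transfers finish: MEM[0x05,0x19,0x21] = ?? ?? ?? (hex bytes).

#0 dst[0x0e+4] := {0x05,0x75,0xea,0x7e}
#1 dst[0x03+5] := {0x75,0xea,0x7e,0xec,0x35}
#2 dst[0x1d+3] := {0x7d,0xac,0x72}
#3 dst[0x01+3] := {0x4b,0x05,0x75}
#4 dst[0x05+3] := {0xea,0x7e,0xec}
#5 dst[0x21+2] := {0xea,0x7e}
query mem[0x05]=0xea, mem[0x19]=0x7e, mem[0x21]=0xea

MEM[0x05,0x19,0x21] = ea 7e ea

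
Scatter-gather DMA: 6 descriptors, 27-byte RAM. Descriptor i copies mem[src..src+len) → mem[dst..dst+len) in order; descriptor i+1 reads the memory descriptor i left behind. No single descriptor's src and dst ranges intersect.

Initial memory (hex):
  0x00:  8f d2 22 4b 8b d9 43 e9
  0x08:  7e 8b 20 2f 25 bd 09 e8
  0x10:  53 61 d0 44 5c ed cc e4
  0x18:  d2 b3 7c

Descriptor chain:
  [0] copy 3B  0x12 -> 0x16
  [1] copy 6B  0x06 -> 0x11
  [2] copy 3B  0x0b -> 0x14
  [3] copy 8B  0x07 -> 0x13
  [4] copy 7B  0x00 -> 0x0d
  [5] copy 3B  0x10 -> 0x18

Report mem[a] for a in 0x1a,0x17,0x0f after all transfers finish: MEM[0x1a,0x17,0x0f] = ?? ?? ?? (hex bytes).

MEM[0x1a,0x17,0x0f] = d9 2f 22

D0: mem[0x16..0x18] <- [d0 44 5c]
D1: mem[0x11..0x16] <- [43 e9 7e 8b 20 2f]
D2: mem[0x14..0x16] <- [2f 25 bd]
D3: mem[0x13..0x1a] <- [e9 7e 8b 20 2f 25 bd 09]
D4: mem[0x0d..0x13] <- [8f d2 22 4b 8b d9 43]
D5: mem[0x18..0x1a] <- [4b 8b d9]
query mem[0x1a]=0xd9, mem[0x17]=0x2f, mem[0x0f]=0x22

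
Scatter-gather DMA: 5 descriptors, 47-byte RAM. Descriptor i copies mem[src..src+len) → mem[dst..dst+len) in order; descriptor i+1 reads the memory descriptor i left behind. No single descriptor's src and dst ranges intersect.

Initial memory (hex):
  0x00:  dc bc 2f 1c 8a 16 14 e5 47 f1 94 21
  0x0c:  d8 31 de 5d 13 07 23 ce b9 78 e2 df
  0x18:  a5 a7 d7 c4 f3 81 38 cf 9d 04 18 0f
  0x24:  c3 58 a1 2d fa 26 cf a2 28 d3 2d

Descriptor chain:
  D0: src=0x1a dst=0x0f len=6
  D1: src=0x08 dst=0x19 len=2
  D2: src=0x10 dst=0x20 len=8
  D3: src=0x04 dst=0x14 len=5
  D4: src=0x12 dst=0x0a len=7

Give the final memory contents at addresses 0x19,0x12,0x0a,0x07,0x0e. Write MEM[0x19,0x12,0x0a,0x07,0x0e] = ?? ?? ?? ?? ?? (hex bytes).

MEM[0x19,0x12,0x0a,0x07,0x0e] = 47 81 81 e5 14

D0: mem[0x0f..0x14] <- [d7 c4 f3 81 38 cf]
D1: mem[0x19..0x1a] <- [47 f1]
D2: mem[0x20..0x27] <- [c4 f3 81 38 cf 78 e2 df]
D3: mem[0x14..0x18] <- [8a 16 14 e5 47]
D4: mem[0x0a..0x10] <- [81 38 8a 16 14 e5 47]
query mem[0x19]=0x47, mem[0x12]=0x81, mem[0x0a]=0x81, mem[0x07]=0xe5, mem[0x0e]=0x14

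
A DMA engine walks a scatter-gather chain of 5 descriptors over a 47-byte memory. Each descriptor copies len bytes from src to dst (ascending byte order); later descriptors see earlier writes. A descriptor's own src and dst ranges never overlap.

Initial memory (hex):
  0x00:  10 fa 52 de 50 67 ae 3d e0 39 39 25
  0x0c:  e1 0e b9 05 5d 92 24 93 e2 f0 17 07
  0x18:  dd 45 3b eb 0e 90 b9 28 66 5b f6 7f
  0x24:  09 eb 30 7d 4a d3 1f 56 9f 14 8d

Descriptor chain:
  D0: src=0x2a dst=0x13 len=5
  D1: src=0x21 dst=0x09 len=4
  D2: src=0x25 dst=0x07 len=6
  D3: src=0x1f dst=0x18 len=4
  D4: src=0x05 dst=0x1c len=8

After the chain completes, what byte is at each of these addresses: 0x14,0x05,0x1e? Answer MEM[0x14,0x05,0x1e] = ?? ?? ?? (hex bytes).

MEM[0x14,0x05,0x1e] = 56 67 eb

[0] 0x2a->0x13 len=5 : 1f 56 9f 14 8d
[1] 0x21->0x09 len=4 : 5b f6 7f 09
[2] 0x25->0x07 len=6 : eb 30 7d 4a d3 1f
[3] 0x1f->0x18 len=4 : 28 66 5b f6
[4] 0x05->0x1c len=8 : 67 ae eb 30 7d 4a d3 1f
query mem[0x14]=0x56, mem[0x05]=0x67, mem[0x1e]=0xeb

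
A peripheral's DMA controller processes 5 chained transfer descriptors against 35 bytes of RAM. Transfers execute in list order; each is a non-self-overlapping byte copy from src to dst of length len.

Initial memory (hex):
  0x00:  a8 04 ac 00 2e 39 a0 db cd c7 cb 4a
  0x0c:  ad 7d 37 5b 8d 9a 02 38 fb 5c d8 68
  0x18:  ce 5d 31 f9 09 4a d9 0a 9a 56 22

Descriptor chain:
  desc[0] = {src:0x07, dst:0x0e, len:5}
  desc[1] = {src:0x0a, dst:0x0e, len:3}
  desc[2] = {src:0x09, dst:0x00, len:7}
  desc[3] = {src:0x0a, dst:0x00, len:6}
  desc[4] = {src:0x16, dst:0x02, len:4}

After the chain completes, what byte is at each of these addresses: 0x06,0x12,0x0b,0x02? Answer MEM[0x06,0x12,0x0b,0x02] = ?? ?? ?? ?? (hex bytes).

MEM[0x06,0x12,0x0b,0x02] = 4a 4a 4a d8

[0] 0x07->0x0e len=5 : db cd c7 cb 4a
[1] 0x0a->0x0e len=3 : cb 4a ad
[2] 0x09->0x00 len=7 : c7 cb 4a ad 7d cb 4a
[3] 0x0a->0x00 len=6 : cb 4a ad 7d cb 4a
[4] 0x16->0x02 len=4 : d8 68 ce 5d
query mem[0x06]=0x4a, mem[0x12]=0x4a, mem[0x0b]=0x4a, mem[0x02]=0xd8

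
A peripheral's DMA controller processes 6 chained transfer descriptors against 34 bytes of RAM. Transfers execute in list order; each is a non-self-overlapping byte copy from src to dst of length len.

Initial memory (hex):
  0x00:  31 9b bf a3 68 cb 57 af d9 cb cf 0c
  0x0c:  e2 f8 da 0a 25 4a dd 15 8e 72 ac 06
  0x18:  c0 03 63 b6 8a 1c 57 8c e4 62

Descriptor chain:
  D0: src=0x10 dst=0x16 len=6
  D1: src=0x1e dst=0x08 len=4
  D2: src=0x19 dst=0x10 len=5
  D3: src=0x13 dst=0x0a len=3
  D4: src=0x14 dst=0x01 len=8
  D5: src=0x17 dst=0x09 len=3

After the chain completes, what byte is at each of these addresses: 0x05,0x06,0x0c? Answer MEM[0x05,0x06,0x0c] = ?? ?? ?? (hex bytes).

  after D0: wrote 6B at 0x16 = 254add158e72
  after D1: wrote 4B at 0x08 = 578ce462
  after D2: wrote 5B at 0x10 = 158e728a1c
  after D3: wrote 3B at 0x0a = 8a1c72
  after D4: wrote 8B at 0x01 = 1c72254add158e72
  after D5: wrote 3B at 0x09 = 4add15
query mem[0x05]=0xdd, mem[0x06]=0x15, mem[0x0c]=0x72

MEM[0x05,0x06,0x0c] = dd 15 72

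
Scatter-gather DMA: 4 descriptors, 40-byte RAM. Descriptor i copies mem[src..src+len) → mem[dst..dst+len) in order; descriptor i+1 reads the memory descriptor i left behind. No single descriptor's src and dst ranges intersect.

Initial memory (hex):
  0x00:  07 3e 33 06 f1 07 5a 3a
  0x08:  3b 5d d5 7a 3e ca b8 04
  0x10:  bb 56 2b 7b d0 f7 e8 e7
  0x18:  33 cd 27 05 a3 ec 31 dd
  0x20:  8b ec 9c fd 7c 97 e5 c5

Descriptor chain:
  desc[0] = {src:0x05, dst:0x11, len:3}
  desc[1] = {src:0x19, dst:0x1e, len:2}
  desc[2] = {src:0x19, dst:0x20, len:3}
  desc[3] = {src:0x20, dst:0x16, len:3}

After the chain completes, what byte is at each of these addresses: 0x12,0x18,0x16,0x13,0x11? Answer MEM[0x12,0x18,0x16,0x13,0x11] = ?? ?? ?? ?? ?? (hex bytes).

#0 dst[0x11+3] := {0x07,0x5a,0x3a}
#1 dst[0x1e+2] := {0xcd,0x27}
#2 dst[0x20+3] := {0xcd,0x27,0x05}
#3 dst[0x16+3] := {0xcd,0x27,0x05}
query mem[0x12]=0x5a, mem[0x18]=0x05, mem[0x16]=0xcd, mem[0x13]=0x3a, mem[0x11]=0x07

MEM[0x12,0x18,0x16,0x13,0x11] = 5a 05 cd 3a 07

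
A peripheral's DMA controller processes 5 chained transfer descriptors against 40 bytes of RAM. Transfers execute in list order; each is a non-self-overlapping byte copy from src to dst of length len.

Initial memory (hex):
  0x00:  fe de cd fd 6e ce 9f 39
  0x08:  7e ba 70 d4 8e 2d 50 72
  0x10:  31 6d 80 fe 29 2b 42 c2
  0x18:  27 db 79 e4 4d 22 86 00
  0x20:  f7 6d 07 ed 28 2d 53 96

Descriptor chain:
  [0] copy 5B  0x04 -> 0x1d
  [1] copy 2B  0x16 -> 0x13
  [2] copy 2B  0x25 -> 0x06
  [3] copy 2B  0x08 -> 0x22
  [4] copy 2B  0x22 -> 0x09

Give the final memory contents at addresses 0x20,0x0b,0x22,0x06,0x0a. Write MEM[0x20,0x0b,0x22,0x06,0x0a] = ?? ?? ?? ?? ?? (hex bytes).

MEM[0x20,0x0b,0x22,0x06,0x0a] = 39 d4 7e 2d ba

[0] 0x04->0x1d len=5 : 6e ce 9f 39 7e
[1] 0x16->0x13 len=2 : 42 c2
[2] 0x25->0x06 len=2 : 2d 53
[3] 0x08->0x22 len=2 : 7e ba
[4] 0x22->0x09 len=2 : 7e ba
query mem[0x20]=0x39, mem[0x0b]=0xd4, mem[0x22]=0x7e, mem[0x06]=0x2d, mem[0x0a]=0xba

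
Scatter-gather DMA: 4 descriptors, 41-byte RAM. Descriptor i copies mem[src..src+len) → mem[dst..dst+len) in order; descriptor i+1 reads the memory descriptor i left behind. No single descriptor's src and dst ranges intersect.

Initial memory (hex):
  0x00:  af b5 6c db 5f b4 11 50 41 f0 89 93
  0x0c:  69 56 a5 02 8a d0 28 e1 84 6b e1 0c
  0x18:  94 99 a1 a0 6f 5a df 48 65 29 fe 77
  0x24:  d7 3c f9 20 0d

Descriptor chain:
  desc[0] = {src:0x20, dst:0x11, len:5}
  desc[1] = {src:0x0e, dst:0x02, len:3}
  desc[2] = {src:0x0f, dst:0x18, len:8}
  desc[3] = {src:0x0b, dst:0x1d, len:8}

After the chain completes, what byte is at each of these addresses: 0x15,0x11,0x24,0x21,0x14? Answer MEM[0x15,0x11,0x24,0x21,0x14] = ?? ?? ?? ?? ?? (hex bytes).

#0 dst[0x11+5] := {0x65,0x29,0xfe,0x77,0xd7}
#1 dst[0x02+3] := {0xa5,0x02,0x8a}
#2 dst[0x18+8] := {0x02,0x8a,0x65,0x29,0xfe,0x77,0xd7,0xe1}
#3 dst[0x1d+8] := {0x93,0x69,0x56,0xa5,0x02,0x8a,0x65,0x29}
query mem[0x15]=0xd7, mem[0x11]=0x65, mem[0x24]=0x29, mem[0x21]=0x02, mem[0x14]=0x77

MEM[0x15,0x11,0x24,0x21,0x14] = d7 65 29 02 77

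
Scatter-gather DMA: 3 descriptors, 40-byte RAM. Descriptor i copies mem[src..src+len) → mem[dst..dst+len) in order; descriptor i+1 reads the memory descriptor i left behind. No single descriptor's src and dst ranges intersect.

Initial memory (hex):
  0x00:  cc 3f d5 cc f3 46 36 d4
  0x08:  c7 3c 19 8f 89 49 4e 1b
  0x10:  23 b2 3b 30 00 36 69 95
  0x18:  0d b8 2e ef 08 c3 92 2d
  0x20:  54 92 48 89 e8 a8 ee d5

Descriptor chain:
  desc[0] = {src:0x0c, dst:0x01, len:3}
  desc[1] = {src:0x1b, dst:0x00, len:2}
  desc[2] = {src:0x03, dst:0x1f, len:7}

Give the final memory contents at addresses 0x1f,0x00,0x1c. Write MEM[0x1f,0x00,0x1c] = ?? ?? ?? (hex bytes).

D0: mem[0x01..0x03] <- [89 49 4e]
D1: mem[0x00..0x01] <- [ef 08]
D2: mem[0x1f..0x25] <- [4e f3 46 36 d4 c7 3c]
query mem[0x1f]=0x4e, mem[0x00]=0xef, mem[0x1c]=0x08

MEM[0x1f,0x00,0x1c] = 4e ef 08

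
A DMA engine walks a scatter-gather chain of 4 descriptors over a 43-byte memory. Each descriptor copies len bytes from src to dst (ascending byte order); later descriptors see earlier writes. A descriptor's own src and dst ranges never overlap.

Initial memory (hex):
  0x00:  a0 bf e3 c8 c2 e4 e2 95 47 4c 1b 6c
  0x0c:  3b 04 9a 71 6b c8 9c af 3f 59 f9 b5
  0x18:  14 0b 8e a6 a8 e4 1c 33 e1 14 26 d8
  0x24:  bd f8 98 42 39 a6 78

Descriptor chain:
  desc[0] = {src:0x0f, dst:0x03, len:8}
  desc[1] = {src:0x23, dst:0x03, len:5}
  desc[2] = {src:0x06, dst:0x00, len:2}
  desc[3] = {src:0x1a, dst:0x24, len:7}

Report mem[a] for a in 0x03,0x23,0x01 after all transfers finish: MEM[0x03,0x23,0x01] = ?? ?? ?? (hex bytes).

MEM[0x03,0x23,0x01] = d8 d8 42

  after D0: wrote 8B at 0x03 = 716bc89caf3f59f9
  after D1: wrote 5B at 0x03 = d8bdf89842
  after D2: wrote 2B at 0x00 = 9842
  after D3: wrote 7B at 0x24 = 8ea6a8e41c33e1
query mem[0x03]=0xd8, mem[0x23]=0xd8, mem[0x01]=0x42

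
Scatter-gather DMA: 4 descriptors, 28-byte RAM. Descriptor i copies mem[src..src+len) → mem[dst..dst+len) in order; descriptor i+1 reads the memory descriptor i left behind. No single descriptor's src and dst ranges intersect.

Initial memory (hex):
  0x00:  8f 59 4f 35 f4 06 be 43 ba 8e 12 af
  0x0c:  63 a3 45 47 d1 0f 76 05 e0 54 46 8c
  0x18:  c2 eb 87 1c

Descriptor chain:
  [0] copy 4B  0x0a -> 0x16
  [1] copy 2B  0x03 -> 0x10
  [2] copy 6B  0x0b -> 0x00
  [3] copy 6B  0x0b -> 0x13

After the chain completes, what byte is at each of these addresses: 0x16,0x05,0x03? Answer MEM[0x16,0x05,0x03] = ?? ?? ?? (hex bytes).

MEM[0x16,0x05,0x03] = 45 35 45

  after D0: wrote 4B at 0x16 = 12af63a3
  after D1: wrote 2B at 0x10 = 35f4
  after D2: wrote 6B at 0x00 = af63a3454735
  after D3: wrote 6B at 0x13 = af63a3454735
query mem[0x16]=0x45, mem[0x05]=0x35, mem[0x03]=0x45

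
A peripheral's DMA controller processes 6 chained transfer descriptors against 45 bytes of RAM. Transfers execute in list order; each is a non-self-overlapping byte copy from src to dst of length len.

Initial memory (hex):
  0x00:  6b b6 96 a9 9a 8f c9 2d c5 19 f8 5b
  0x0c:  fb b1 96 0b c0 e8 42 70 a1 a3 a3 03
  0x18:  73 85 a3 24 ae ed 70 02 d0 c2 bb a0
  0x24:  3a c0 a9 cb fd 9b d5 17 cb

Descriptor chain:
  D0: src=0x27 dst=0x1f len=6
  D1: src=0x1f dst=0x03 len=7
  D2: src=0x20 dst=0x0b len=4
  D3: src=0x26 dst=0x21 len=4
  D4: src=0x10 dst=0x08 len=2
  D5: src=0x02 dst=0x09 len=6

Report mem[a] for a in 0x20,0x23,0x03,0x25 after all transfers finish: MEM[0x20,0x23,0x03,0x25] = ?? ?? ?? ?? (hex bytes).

MEM[0x20,0x23,0x03,0x25] = fd fd cb c0

D0: mem[0x1f..0x24] <- [cb fd 9b d5 17 cb]
D1: mem[0x03..0x09] <- [cb fd 9b d5 17 cb c0]
D2: mem[0x0b..0x0e] <- [fd 9b d5 17]
D3: mem[0x21..0x24] <- [a9 cb fd 9b]
D4: mem[0x08..0x09] <- [c0 e8]
D5: mem[0x09..0x0e] <- [96 cb fd 9b d5 17]
query mem[0x20]=0xfd, mem[0x23]=0xfd, mem[0x03]=0xcb, mem[0x25]=0xc0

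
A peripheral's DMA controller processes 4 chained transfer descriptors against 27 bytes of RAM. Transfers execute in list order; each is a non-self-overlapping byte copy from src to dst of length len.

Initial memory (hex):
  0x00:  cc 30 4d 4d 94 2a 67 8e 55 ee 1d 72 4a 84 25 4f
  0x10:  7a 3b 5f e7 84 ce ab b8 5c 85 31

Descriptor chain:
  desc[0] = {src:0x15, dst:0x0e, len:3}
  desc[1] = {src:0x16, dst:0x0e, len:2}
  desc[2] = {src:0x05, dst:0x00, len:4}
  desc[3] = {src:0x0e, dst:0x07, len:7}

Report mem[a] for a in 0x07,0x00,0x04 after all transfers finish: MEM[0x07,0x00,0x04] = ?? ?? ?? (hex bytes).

MEM[0x07,0x00,0x04] = ab 2a 94

D0: mem[0x0e..0x10] <- [ce ab b8]
D1: mem[0x0e..0x0f] <- [ab b8]
D2: mem[0x00..0x03] <- [2a 67 8e 55]
D3: mem[0x07..0x0d] <- [ab b8 b8 3b 5f e7 84]
query mem[0x07]=0xab, mem[0x00]=0x2a, mem[0x04]=0x94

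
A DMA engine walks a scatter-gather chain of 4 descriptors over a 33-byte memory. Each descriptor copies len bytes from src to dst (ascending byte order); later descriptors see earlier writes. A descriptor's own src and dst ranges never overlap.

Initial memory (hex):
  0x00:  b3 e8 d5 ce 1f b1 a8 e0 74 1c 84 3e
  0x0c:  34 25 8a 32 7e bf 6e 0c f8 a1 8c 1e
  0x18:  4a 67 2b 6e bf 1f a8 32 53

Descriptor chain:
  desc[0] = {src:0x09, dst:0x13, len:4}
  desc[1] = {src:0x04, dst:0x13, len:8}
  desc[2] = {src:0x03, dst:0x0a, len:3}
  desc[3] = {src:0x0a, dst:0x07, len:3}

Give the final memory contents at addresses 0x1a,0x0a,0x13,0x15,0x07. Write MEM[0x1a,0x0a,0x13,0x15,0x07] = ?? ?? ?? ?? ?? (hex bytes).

D0: mem[0x13..0x16] <- [1c 84 3e 34]
D1: mem[0x13..0x1a] <- [1f b1 a8 e0 74 1c 84 3e]
D2: mem[0x0a..0x0c] <- [ce 1f b1]
D3: mem[0x07..0x09] <- [ce 1f b1]
query mem[0x1a]=0x3e, mem[0x0a]=0xce, mem[0x13]=0x1f, mem[0x15]=0xa8, mem[0x07]=0xce

MEM[0x1a,0x0a,0x13,0x15,0x07] = 3e ce 1f a8 ce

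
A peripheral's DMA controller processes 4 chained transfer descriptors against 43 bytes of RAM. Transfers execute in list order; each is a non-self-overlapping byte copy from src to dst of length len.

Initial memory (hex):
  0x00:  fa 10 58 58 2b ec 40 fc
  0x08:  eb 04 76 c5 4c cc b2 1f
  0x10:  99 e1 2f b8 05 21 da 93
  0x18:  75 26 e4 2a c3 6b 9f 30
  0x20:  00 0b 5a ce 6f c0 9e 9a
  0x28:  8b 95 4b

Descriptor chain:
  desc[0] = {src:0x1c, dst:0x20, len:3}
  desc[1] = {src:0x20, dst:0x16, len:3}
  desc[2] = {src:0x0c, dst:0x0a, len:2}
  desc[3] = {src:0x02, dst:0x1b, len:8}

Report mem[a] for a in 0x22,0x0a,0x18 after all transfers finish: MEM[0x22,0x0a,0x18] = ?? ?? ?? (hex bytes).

D0: mem[0x20..0x22] <- [c3 6b 9f]
D1: mem[0x16..0x18] <- [c3 6b 9f]
D2: mem[0x0a..0x0b] <- [4c cc]
D3: mem[0x1b..0x22] <- [58 58 2b ec 40 fc eb 04]
query mem[0x22]=0x04, mem[0x0a]=0x4c, mem[0x18]=0x9f

MEM[0x22,0x0a,0x18] = 04 4c 9f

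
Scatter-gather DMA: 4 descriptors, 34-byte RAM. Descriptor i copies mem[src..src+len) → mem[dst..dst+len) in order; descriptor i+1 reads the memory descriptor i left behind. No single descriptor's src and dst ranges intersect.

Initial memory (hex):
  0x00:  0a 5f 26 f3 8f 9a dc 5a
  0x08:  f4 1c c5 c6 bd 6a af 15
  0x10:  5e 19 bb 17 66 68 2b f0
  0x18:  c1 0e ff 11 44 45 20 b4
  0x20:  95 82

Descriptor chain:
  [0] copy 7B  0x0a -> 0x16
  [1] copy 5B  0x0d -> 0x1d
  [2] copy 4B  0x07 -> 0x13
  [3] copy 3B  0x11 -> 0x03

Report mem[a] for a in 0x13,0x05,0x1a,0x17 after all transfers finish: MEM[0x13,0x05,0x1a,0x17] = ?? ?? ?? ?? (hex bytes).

[0] 0x0a->0x16 len=7 : c5 c6 bd 6a af 15 5e
[1] 0x0d->0x1d len=5 : 6a af 15 5e 19
[2] 0x07->0x13 len=4 : 5a f4 1c c5
[3] 0x11->0x03 len=3 : 19 bb 5a
query mem[0x13]=0x5a, mem[0x05]=0x5a, mem[0x1a]=0xaf, mem[0x17]=0xc6

MEM[0x13,0x05,0x1a,0x17] = 5a 5a af c6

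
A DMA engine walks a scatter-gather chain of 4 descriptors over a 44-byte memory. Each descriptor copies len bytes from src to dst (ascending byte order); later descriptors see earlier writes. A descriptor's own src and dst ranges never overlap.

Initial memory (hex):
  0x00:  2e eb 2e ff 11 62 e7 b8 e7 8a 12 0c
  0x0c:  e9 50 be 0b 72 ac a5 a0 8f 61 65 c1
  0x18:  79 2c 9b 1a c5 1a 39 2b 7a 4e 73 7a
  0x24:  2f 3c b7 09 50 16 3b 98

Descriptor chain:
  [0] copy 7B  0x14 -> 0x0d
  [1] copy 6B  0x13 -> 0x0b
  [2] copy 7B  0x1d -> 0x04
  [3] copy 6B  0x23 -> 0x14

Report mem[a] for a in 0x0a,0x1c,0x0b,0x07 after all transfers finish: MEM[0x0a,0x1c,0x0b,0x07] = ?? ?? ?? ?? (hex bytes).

MEM[0x0a,0x1c,0x0b,0x07] = 7a c5 9b 7a

#0 dst[0x0d+7] := {0x8f,0x61,0x65,0xc1,0x79,0x2c,0x9b}
#1 dst[0x0b+6] := {0x9b,0x8f,0x61,0x65,0xc1,0x79}
#2 dst[0x04+7] := {0x1a,0x39,0x2b,0x7a,0x4e,0x73,0x7a}
#3 dst[0x14+6] := {0x7a,0x2f,0x3c,0xb7,0x09,0x50}
query mem[0x0a]=0x7a, mem[0x1c]=0xc5, mem[0x0b]=0x9b, mem[0x07]=0x7a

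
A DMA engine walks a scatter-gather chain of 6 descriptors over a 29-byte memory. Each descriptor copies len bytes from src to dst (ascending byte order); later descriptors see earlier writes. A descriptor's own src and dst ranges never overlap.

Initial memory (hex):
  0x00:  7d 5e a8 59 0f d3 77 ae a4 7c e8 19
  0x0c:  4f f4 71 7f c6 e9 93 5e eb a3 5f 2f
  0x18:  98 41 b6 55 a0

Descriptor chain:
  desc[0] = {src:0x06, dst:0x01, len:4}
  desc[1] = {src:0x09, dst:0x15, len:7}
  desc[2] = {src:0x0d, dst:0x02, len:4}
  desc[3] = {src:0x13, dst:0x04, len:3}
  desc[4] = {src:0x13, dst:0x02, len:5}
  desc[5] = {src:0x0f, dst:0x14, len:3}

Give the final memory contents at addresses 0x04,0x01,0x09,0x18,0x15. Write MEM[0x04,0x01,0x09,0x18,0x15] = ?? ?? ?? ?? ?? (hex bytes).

#0 dst[0x01+4] := {0x77,0xae,0xa4,0x7c}
#1 dst[0x15+7] := {0x7c,0xe8,0x19,0x4f,0xf4,0x71,0x7f}
#2 dst[0x02+4] := {0xf4,0x71,0x7f,0xc6}
#3 dst[0x04+3] := {0x5e,0xeb,0x7c}
#4 dst[0x02+5] := {0x5e,0xeb,0x7c,0xe8,0x19}
#5 dst[0x14+3] := {0x7f,0xc6,0xe9}
query mem[0x04]=0x7c, mem[0x01]=0x77, mem[0x09]=0x7c, mem[0x18]=0x4f, mem[0x15]=0xc6

MEM[0x04,0x01,0x09,0x18,0x15] = 7c 77 7c 4f c6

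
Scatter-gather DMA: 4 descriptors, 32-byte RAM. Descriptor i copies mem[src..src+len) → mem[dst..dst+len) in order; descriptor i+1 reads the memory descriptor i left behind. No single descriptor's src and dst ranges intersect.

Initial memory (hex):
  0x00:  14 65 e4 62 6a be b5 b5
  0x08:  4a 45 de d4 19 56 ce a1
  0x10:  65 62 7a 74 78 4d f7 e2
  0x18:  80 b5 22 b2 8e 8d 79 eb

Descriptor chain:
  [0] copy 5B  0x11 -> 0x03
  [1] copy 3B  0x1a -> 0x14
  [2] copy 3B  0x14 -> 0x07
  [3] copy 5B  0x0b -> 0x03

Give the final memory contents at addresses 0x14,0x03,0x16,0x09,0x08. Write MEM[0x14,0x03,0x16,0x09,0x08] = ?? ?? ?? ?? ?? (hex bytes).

MEM[0x14,0x03,0x16,0x09,0x08] = 22 d4 8e 8e b2

[0] 0x11->0x03 len=5 : 62 7a 74 78 4d
[1] 0x1a->0x14 len=3 : 22 b2 8e
[2] 0x14->0x07 len=3 : 22 b2 8e
[3] 0x0b->0x03 len=5 : d4 19 56 ce a1
query mem[0x14]=0x22, mem[0x03]=0xd4, mem[0x16]=0x8e, mem[0x09]=0x8e, mem[0x08]=0xb2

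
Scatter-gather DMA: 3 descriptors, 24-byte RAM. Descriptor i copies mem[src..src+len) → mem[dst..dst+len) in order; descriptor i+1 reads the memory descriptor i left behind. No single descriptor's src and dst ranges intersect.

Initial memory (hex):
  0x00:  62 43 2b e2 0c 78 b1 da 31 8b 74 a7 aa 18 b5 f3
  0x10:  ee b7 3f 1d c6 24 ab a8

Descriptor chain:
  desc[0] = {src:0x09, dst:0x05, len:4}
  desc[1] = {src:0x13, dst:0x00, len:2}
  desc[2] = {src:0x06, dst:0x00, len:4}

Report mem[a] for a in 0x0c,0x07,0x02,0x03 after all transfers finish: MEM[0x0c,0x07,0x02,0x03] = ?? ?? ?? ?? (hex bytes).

MEM[0x0c,0x07,0x02,0x03] = aa a7 aa 8b

  after D0: wrote 4B at 0x05 = 8b74a7aa
  after D1: wrote 2B at 0x00 = 1dc6
  after D2: wrote 4B at 0x00 = 74a7aa8b
query mem[0x0c]=0xaa, mem[0x07]=0xa7, mem[0x02]=0xaa, mem[0x03]=0x8b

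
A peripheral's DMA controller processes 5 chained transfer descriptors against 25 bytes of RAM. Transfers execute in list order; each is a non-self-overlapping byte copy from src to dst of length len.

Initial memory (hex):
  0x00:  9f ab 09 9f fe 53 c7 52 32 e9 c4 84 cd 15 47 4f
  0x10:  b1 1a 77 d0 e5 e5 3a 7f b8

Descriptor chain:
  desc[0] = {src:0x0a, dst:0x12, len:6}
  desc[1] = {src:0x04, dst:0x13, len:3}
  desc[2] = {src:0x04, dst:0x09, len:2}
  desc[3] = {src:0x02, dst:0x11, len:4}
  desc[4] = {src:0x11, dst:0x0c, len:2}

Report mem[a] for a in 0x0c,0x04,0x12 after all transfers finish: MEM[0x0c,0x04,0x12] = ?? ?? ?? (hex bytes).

MEM[0x0c,0x04,0x12] = 09 fe 9f

#0 dst[0x12+6] := {0xc4,0x84,0xcd,0x15,0x47,0x4f}
#1 dst[0x13+3] := {0xfe,0x53,0xc7}
#2 dst[0x09+2] := {0xfe,0x53}
#3 dst[0x11+4] := {0x09,0x9f,0xfe,0x53}
#4 dst[0x0c+2] := {0x09,0x9f}
query mem[0x0c]=0x09, mem[0x04]=0xfe, mem[0x12]=0x9f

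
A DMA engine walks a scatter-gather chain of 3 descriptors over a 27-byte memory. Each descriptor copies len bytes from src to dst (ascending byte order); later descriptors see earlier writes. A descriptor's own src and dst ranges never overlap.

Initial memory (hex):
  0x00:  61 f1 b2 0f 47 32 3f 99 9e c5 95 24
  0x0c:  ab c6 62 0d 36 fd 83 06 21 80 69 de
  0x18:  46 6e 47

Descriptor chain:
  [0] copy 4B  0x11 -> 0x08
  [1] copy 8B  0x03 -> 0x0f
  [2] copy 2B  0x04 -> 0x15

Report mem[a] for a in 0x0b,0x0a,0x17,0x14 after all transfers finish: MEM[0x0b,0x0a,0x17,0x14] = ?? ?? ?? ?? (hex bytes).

MEM[0x0b,0x0a,0x17,0x14] = 21 06 de fd

D0: mem[0x08..0x0b] <- [fd 83 06 21]
D1: mem[0x0f..0x16] <- [0f 47 32 3f 99 fd 83 06]
D2: mem[0x15..0x16] <- [47 32]
query mem[0x0b]=0x21, mem[0x0a]=0x06, mem[0x17]=0xde, mem[0x14]=0xfd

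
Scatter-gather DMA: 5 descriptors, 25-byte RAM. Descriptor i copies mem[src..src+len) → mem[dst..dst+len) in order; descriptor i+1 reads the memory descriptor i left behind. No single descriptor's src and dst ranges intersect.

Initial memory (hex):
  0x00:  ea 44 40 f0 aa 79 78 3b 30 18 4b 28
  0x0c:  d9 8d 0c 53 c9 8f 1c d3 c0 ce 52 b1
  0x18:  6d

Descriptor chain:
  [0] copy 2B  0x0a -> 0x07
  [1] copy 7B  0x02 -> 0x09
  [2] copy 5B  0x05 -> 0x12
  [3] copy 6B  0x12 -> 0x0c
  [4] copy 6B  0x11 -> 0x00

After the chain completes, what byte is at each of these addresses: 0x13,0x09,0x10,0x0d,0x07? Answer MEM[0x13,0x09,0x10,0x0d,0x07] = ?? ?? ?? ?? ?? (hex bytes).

MEM[0x13,0x09,0x10,0x0d,0x07] = 78 40 40 78 4b

#0 dst[0x07+2] := {0x4b,0x28}
#1 dst[0x09+7] := {0x40,0xf0,0xaa,0x79,0x78,0x4b,0x28}
#2 dst[0x12+5] := {0x79,0x78,0x4b,0x28,0x40}
#3 dst[0x0c+6] := {0x79,0x78,0x4b,0x28,0x40,0xb1}
#4 dst[0x00+6] := {0xb1,0x79,0x78,0x4b,0x28,0x40}
query mem[0x13]=0x78, mem[0x09]=0x40, mem[0x10]=0x40, mem[0x0d]=0x78, mem[0x07]=0x4b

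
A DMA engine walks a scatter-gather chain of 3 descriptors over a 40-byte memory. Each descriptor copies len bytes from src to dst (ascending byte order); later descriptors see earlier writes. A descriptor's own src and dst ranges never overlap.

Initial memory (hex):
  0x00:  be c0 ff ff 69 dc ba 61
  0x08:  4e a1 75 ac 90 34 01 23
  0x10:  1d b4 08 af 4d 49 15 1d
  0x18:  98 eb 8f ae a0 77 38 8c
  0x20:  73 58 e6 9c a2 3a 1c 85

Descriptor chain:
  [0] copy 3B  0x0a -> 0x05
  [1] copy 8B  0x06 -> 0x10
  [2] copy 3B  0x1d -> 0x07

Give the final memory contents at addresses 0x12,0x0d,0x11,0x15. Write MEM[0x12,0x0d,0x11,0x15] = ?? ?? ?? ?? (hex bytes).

MEM[0x12,0x0d,0x11,0x15] = 4e 34 90 ac

  after D0: wrote 3B at 0x05 = 75ac90
  after D1: wrote 8B at 0x10 = ac904ea175ac9034
  after D2: wrote 3B at 0x07 = 77388c
query mem[0x12]=0x4e, mem[0x0d]=0x34, mem[0x11]=0x90, mem[0x15]=0xac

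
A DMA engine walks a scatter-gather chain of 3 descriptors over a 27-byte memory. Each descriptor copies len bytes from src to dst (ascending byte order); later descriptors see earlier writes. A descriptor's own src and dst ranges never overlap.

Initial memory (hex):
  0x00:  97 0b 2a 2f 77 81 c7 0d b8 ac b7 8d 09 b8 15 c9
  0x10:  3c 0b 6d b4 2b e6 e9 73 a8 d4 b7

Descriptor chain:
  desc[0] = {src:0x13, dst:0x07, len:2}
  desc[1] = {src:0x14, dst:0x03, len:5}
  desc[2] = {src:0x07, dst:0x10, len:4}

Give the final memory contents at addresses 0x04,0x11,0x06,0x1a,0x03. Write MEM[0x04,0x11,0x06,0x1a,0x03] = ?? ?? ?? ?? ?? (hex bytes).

#0 dst[0x07+2] := {0xb4,0x2b}
#1 dst[0x03+5] := {0x2b,0xe6,0xe9,0x73,0xa8}
#2 dst[0x10+4] := {0xa8,0x2b,0xac,0xb7}
query mem[0x04]=0xe6, mem[0x11]=0x2b, mem[0x06]=0x73, mem[0x1a]=0xb7, mem[0x03]=0x2b

MEM[0x04,0x11,0x06,0x1a,0x03] = e6 2b 73 b7 2b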